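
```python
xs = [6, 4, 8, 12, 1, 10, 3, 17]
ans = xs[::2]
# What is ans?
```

xs has length 8. The slice xs[::2] selects indices [0, 2, 4, 6] (0->6, 2->8, 4->1, 6->3), giving [6, 8, 1, 3].

[6, 8, 1, 3]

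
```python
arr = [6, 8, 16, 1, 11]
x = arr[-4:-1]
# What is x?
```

arr has length 5. The slice arr[-4:-1] selects indices [1, 2, 3] (1->8, 2->16, 3->1), giving [8, 16, 1].

[8, 16, 1]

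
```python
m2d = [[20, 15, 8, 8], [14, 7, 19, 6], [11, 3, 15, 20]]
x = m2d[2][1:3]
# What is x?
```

m2d[2] = [11, 3, 15, 20]. m2d[2] has length 4. The slice m2d[2][1:3] selects indices [1, 2] (1->3, 2->15), giving [3, 15].

[3, 15]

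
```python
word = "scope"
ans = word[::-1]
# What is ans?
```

word has length 5. The slice word[::-1] selects indices [4, 3, 2, 1, 0] (4->'e', 3->'p', 2->'o', 1->'c', 0->'s'), giving 'epocs'.

'epocs'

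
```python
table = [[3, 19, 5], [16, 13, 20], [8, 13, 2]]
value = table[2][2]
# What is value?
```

table[2] = [8, 13, 2]. Taking column 2 of that row yields 2.

2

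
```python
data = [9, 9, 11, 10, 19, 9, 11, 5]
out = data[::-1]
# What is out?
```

data has length 8. The slice data[::-1] selects indices [7, 6, 5, 4, 3, 2, 1, 0] (7->5, 6->11, 5->9, 4->19, 3->10, 2->11, 1->9, 0->9), giving [5, 11, 9, 19, 10, 11, 9, 9].

[5, 11, 9, 19, 10, 11, 9, 9]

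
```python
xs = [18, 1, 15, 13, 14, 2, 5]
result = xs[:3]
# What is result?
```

xs has length 7. The slice xs[:3] selects indices [0, 1, 2] (0->18, 1->1, 2->15), giving [18, 1, 15].

[18, 1, 15]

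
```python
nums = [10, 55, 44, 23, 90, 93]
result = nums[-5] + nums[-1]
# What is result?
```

nums has length 6. Negative index -5 maps to positive index 6 + (-5) = 1. nums[1] = 55.
nums has length 6. Negative index -1 maps to positive index 6 + (-1) = 5. nums[5] = 93.
Sum: 55 + 93 = 148.

148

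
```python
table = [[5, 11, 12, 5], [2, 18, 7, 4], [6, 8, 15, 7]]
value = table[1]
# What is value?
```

table has 3 rows. Row 1 is [2, 18, 7, 4].

[2, 18, 7, 4]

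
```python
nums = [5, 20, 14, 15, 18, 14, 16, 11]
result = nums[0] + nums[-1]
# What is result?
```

nums has length 8. nums[0] = 5.
nums has length 8. Negative index -1 maps to positive index 8 + (-1) = 7. nums[7] = 11.
Sum: 5 + 11 = 16.

16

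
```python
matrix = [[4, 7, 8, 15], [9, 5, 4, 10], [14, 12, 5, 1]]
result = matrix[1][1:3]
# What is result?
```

matrix[1] = [9, 5, 4, 10]. matrix[1] has length 4. The slice matrix[1][1:3] selects indices [1, 2] (1->5, 2->4), giving [5, 4].

[5, 4]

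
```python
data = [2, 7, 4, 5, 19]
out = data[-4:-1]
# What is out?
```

data has length 5. The slice data[-4:-1] selects indices [1, 2, 3] (1->7, 2->4, 3->5), giving [7, 4, 5].

[7, 4, 5]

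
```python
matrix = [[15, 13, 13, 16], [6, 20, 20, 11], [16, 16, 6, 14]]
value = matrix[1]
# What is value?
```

matrix has 3 rows. Row 1 is [6, 20, 20, 11].

[6, 20, 20, 11]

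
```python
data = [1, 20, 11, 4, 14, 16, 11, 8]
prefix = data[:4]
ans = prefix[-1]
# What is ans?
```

data has length 8. The slice data[:4] selects indices [0, 1, 2, 3] (0->1, 1->20, 2->11, 3->4), giving [1, 20, 11, 4]. So prefix = [1, 20, 11, 4]. Then prefix[-1] = 4.

4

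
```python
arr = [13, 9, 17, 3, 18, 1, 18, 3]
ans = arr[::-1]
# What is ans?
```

arr has length 8. The slice arr[::-1] selects indices [7, 6, 5, 4, 3, 2, 1, 0] (7->3, 6->18, 5->1, 4->18, 3->3, 2->17, 1->9, 0->13), giving [3, 18, 1, 18, 3, 17, 9, 13].

[3, 18, 1, 18, 3, 17, 9, 13]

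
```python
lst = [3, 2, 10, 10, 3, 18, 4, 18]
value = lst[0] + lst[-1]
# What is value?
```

lst has length 8. lst[0] = 3.
lst has length 8. Negative index -1 maps to positive index 8 + (-1) = 7. lst[7] = 18.
Sum: 3 + 18 = 21.

21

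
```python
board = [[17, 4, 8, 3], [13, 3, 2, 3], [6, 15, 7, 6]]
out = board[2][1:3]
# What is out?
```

board[2] = [6, 15, 7, 6]. board[2] has length 4. The slice board[2][1:3] selects indices [1, 2] (1->15, 2->7), giving [15, 7].

[15, 7]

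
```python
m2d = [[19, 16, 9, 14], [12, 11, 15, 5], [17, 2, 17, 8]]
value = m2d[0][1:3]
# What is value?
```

m2d[0] = [19, 16, 9, 14]. m2d[0] has length 4. The slice m2d[0][1:3] selects indices [1, 2] (1->16, 2->9), giving [16, 9].

[16, 9]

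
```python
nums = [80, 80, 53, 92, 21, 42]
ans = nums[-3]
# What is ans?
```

nums has length 6. Negative index -3 maps to positive index 6 + (-3) = 3. nums[3] = 92.

92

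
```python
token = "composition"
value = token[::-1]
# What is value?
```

token has length 11. The slice token[::-1] selects indices [10, 9, 8, 7, 6, 5, 4, 3, 2, 1, 0] (10->'n', 9->'o', 8->'i', 7->'t', 6->'i', 5->'s', 4->'o', 3->'p', 2->'m', 1->'o', 0->'c'), giving 'noitisopmoc'.

'noitisopmoc'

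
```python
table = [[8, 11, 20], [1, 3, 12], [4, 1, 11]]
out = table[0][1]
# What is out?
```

table[0] = [8, 11, 20]. Taking column 1 of that row yields 11.

11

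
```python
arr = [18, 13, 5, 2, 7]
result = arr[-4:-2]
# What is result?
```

arr has length 5. The slice arr[-4:-2] selects indices [1, 2] (1->13, 2->5), giving [13, 5].

[13, 5]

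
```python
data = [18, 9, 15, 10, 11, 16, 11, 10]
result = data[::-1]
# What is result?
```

data has length 8. The slice data[::-1] selects indices [7, 6, 5, 4, 3, 2, 1, 0] (7->10, 6->11, 5->16, 4->11, 3->10, 2->15, 1->9, 0->18), giving [10, 11, 16, 11, 10, 15, 9, 18].

[10, 11, 16, 11, 10, 15, 9, 18]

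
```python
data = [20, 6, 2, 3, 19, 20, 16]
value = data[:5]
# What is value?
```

data has length 7. The slice data[:5] selects indices [0, 1, 2, 3, 4] (0->20, 1->6, 2->2, 3->3, 4->19), giving [20, 6, 2, 3, 19].

[20, 6, 2, 3, 19]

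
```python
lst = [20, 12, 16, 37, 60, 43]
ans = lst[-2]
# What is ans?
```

lst has length 6. Negative index -2 maps to positive index 6 + (-2) = 4. lst[4] = 60.

60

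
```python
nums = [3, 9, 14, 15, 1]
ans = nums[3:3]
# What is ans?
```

nums has length 5. The slice nums[3:3] resolves to an empty index range, so the result is [].

[]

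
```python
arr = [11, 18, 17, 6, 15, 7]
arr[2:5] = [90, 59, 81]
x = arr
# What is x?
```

arr starts as [11, 18, 17, 6, 15, 7] (length 6). The slice arr[2:5] covers indices [2, 3, 4] with values [17, 6, 15]. Replacing that slice with [90, 59, 81] (same length) produces [11, 18, 90, 59, 81, 7].

[11, 18, 90, 59, 81, 7]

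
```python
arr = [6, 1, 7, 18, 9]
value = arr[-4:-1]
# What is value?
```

arr has length 5. The slice arr[-4:-1] selects indices [1, 2, 3] (1->1, 2->7, 3->18), giving [1, 7, 18].

[1, 7, 18]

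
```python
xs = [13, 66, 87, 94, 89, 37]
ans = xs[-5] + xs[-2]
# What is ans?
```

xs has length 6. Negative index -5 maps to positive index 6 + (-5) = 1. xs[1] = 66.
xs has length 6. Negative index -2 maps to positive index 6 + (-2) = 4. xs[4] = 89.
Sum: 66 + 89 = 155.

155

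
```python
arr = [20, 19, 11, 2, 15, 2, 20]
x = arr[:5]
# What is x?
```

arr has length 7. The slice arr[:5] selects indices [0, 1, 2, 3, 4] (0->20, 1->19, 2->11, 3->2, 4->15), giving [20, 19, 11, 2, 15].

[20, 19, 11, 2, 15]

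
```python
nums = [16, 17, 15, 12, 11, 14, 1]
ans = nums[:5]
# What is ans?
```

nums has length 7. The slice nums[:5] selects indices [0, 1, 2, 3, 4] (0->16, 1->17, 2->15, 3->12, 4->11), giving [16, 17, 15, 12, 11].

[16, 17, 15, 12, 11]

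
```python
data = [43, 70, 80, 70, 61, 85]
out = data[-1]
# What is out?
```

data has length 6. Negative index -1 maps to positive index 6 + (-1) = 5. data[5] = 85.

85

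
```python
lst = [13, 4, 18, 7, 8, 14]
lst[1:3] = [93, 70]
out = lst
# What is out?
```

lst starts as [13, 4, 18, 7, 8, 14] (length 6). The slice lst[1:3] covers indices [1, 2] with values [4, 18]. Replacing that slice with [93, 70] (same length) produces [13, 93, 70, 7, 8, 14].

[13, 93, 70, 7, 8, 14]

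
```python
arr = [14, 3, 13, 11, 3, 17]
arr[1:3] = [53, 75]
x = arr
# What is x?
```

arr starts as [14, 3, 13, 11, 3, 17] (length 6). The slice arr[1:3] covers indices [1, 2] with values [3, 13]. Replacing that slice with [53, 75] (same length) produces [14, 53, 75, 11, 3, 17].

[14, 53, 75, 11, 3, 17]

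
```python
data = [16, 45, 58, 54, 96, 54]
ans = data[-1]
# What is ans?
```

data has length 6. Negative index -1 maps to positive index 6 + (-1) = 5. data[5] = 54.

54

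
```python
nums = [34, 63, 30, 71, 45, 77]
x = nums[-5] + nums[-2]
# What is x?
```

nums has length 6. Negative index -5 maps to positive index 6 + (-5) = 1. nums[1] = 63.
nums has length 6. Negative index -2 maps to positive index 6 + (-2) = 4. nums[4] = 45.
Sum: 63 + 45 = 108.

108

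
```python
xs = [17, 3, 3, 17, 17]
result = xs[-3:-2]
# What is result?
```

xs has length 5. The slice xs[-3:-2] selects indices [2] (2->3), giving [3].

[3]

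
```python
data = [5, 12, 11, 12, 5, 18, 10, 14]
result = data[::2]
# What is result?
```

data has length 8. The slice data[::2] selects indices [0, 2, 4, 6] (0->5, 2->11, 4->5, 6->10), giving [5, 11, 5, 10].

[5, 11, 5, 10]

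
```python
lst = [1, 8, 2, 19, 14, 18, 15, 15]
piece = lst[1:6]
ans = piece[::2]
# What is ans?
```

lst has length 8. The slice lst[1:6] selects indices [1, 2, 3, 4, 5] (1->8, 2->2, 3->19, 4->14, 5->18), giving [8, 2, 19, 14, 18]. So piece = [8, 2, 19, 14, 18]. piece has length 5. The slice piece[::2] selects indices [0, 2, 4] (0->8, 2->19, 4->18), giving [8, 19, 18].

[8, 19, 18]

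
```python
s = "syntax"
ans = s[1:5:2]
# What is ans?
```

s has length 6. The slice s[1:5:2] selects indices [1, 3] (1->'y', 3->'t'), giving 'yt'.

'yt'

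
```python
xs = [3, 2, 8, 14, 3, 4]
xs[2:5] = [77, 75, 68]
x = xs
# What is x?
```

xs starts as [3, 2, 8, 14, 3, 4] (length 6). The slice xs[2:5] covers indices [2, 3, 4] with values [8, 14, 3]. Replacing that slice with [77, 75, 68] (same length) produces [3, 2, 77, 75, 68, 4].

[3, 2, 77, 75, 68, 4]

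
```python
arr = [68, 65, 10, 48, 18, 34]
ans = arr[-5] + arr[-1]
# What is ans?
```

arr has length 6. Negative index -5 maps to positive index 6 + (-5) = 1. arr[1] = 65.
arr has length 6. Negative index -1 maps to positive index 6 + (-1) = 5. arr[5] = 34.
Sum: 65 + 34 = 99.

99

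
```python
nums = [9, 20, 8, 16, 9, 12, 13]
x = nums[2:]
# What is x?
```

nums has length 7. The slice nums[2:] selects indices [2, 3, 4, 5, 6] (2->8, 3->16, 4->9, 5->12, 6->13), giving [8, 16, 9, 12, 13].

[8, 16, 9, 12, 13]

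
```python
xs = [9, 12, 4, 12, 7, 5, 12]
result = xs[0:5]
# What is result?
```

xs has length 7. The slice xs[0:5] selects indices [0, 1, 2, 3, 4] (0->9, 1->12, 2->4, 3->12, 4->7), giving [9, 12, 4, 12, 7].

[9, 12, 4, 12, 7]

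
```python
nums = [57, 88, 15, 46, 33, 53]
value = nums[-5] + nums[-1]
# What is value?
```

nums has length 6. Negative index -5 maps to positive index 6 + (-5) = 1. nums[1] = 88.
nums has length 6. Negative index -1 maps to positive index 6 + (-1) = 5. nums[5] = 53.
Sum: 88 + 53 = 141.

141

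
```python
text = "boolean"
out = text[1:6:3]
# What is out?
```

text has length 7. The slice text[1:6:3] selects indices [1, 4] (1->'o', 4->'e'), giving 'oe'.

'oe'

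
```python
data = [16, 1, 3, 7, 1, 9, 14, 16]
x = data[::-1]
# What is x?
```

data has length 8. The slice data[::-1] selects indices [7, 6, 5, 4, 3, 2, 1, 0] (7->16, 6->14, 5->9, 4->1, 3->7, 2->3, 1->1, 0->16), giving [16, 14, 9, 1, 7, 3, 1, 16].

[16, 14, 9, 1, 7, 3, 1, 16]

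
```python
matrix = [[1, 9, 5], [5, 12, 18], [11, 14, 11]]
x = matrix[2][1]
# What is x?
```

matrix[2] = [11, 14, 11]. Taking column 1 of that row yields 14.

14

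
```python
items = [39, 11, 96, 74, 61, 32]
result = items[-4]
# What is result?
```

items has length 6. Negative index -4 maps to positive index 6 + (-4) = 2. items[2] = 96.

96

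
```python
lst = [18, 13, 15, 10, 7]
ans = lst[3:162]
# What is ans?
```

lst has length 5. The slice lst[3:162] selects indices [3, 4] (3->10, 4->7), giving [10, 7].

[10, 7]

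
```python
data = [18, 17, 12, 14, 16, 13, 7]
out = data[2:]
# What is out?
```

data has length 7. The slice data[2:] selects indices [2, 3, 4, 5, 6] (2->12, 3->14, 4->16, 5->13, 6->7), giving [12, 14, 16, 13, 7].

[12, 14, 16, 13, 7]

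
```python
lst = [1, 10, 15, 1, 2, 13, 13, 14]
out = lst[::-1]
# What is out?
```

lst has length 8. The slice lst[::-1] selects indices [7, 6, 5, 4, 3, 2, 1, 0] (7->14, 6->13, 5->13, 4->2, 3->1, 2->15, 1->10, 0->1), giving [14, 13, 13, 2, 1, 15, 10, 1].

[14, 13, 13, 2, 1, 15, 10, 1]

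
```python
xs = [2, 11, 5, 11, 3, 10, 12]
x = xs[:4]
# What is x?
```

xs has length 7. The slice xs[:4] selects indices [0, 1, 2, 3] (0->2, 1->11, 2->5, 3->11), giving [2, 11, 5, 11].

[2, 11, 5, 11]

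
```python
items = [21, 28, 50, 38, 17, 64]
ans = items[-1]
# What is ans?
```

items has length 6. Negative index -1 maps to positive index 6 + (-1) = 5. items[5] = 64.

64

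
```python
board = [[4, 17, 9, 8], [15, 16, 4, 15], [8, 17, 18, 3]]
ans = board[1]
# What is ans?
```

board has 3 rows. Row 1 is [15, 16, 4, 15].

[15, 16, 4, 15]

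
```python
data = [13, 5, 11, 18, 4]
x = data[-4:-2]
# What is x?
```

data has length 5. The slice data[-4:-2] selects indices [1, 2] (1->5, 2->11), giving [5, 11].

[5, 11]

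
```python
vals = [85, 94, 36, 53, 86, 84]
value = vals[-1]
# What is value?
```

vals has length 6. Negative index -1 maps to positive index 6 + (-1) = 5. vals[5] = 84.

84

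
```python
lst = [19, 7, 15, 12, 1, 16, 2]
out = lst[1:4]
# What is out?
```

lst has length 7. The slice lst[1:4] selects indices [1, 2, 3] (1->7, 2->15, 3->12), giving [7, 15, 12].

[7, 15, 12]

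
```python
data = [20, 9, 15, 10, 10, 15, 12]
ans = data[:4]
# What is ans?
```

data has length 7. The slice data[:4] selects indices [0, 1, 2, 3] (0->20, 1->9, 2->15, 3->10), giving [20, 9, 15, 10].

[20, 9, 15, 10]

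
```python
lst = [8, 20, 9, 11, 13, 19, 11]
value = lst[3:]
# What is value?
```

lst has length 7. The slice lst[3:] selects indices [3, 4, 5, 6] (3->11, 4->13, 5->19, 6->11), giving [11, 13, 19, 11].

[11, 13, 19, 11]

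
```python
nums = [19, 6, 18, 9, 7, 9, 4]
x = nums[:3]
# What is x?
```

nums has length 7. The slice nums[:3] selects indices [0, 1, 2] (0->19, 1->6, 2->18), giving [19, 6, 18].

[19, 6, 18]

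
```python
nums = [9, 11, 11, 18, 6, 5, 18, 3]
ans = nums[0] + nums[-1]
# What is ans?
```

nums has length 8. nums[0] = 9.
nums has length 8. Negative index -1 maps to positive index 8 + (-1) = 7. nums[7] = 3.
Sum: 9 + 3 = 12.

12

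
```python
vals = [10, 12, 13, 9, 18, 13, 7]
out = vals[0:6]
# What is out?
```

vals has length 7. The slice vals[0:6] selects indices [0, 1, 2, 3, 4, 5] (0->10, 1->12, 2->13, 3->9, 4->18, 5->13), giving [10, 12, 13, 9, 18, 13].

[10, 12, 13, 9, 18, 13]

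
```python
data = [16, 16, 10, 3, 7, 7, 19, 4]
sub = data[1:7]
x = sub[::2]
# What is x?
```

data has length 8. The slice data[1:7] selects indices [1, 2, 3, 4, 5, 6] (1->16, 2->10, 3->3, 4->7, 5->7, 6->19), giving [16, 10, 3, 7, 7, 19]. So sub = [16, 10, 3, 7, 7, 19]. sub has length 6. The slice sub[::2] selects indices [0, 2, 4] (0->16, 2->3, 4->7), giving [16, 3, 7].

[16, 3, 7]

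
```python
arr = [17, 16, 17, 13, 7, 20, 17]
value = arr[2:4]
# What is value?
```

arr has length 7. The slice arr[2:4] selects indices [2, 3] (2->17, 3->13), giving [17, 13].

[17, 13]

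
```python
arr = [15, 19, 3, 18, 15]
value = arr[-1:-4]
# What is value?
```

arr has length 5. The slice arr[-1:-4] resolves to an empty index range, so the result is [].

[]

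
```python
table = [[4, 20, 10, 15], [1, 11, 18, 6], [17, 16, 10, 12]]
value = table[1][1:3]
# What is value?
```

table[1] = [1, 11, 18, 6]. table[1] has length 4. The slice table[1][1:3] selects indices [1, 2] (1->11, 2->18), giving [11, 18].

[11, 18]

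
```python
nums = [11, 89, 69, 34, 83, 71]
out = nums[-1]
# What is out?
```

nums has length 6. Negative index -1 maps to positive index 6 + (-1) = 5. nums[5] = 71.

71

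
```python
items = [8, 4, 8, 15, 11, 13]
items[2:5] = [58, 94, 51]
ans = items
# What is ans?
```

items starts as [8, 4, 8, 15, 11, 13] (length 6). The slice items[2:5] covers indices [2, 3, 4] with values [8, 15, 11]. Replacing that slice with [58, 94, 51] (same length) produces [8, 4, 58, 94, 51, 13].

[8, 4, 58, 94, 51, 13]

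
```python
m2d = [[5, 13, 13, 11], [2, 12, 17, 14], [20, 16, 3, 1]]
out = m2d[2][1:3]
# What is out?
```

m2d[2] = [20, 16, 3, 1]. m2d[2] has length 4. The slice m2d[2][1:3] selects indices [1, 2] (1->16, 2->3), giving [16, 3].

[16, 3]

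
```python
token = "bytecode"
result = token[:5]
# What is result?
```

token has length 8. The slice token[:5] selects indices [0, 1, 2, 3, 4] (0->'b', 1->'y', 2->'t', 3->'e', 4->'c'), giving 'bytec'.

'bytec'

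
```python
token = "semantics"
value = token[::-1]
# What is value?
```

token has length 9. The slice token[::-1] selects indices [8, 7, 6, 5, 4, 3, 2, 1, 0] (8->'s', 7->'c', 6->'i', 5->'t', 4->'n', 3->'a', 2->'m', 1->'e', 0->'s'), giving 'scitnames'.

'scitnames'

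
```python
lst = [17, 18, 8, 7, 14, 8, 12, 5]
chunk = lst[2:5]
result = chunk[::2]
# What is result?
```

lst has length 8. The slice lst[2:5] selects indices [2, 3, 4] (2->8, 3->7, 4->14), giving [8, 7, 14]. So chunk = [8, 7, 14]. chunk has length 3. The slice chunk[::2] selects indices [0, 2] (0->8, 2->14), giving [8, 14].

[8, 14]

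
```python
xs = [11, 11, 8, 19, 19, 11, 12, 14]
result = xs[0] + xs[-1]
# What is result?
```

xs has length 8. xs[0] = 11.
xs has length 8. Negative index -1 maps to positive index 8 + (-1) = 7. xs[7] = 14.
Sum: 11 + 14 = 25.

25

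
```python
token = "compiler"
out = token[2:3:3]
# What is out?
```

token has length 8. The slice token[2:3:3] selects indices [2] (2->'m'), giving 'm'.

'm'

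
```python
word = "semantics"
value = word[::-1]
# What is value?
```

word has length 9. The slice word[::-1] selects indices [8, 7, 6, 5, 4, 3, 2, 1, 0] (8->'s', 7->'c', 6->'i', 5->'t', 4->'n', 3->'a', 2->'m', 1->'e', 0->'s'), giving 'scitnames'.

'scitnames'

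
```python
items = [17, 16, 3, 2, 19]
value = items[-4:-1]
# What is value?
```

items has length 5. The slice items[-4:-1] selects indices [1, 2, 3] (1->16, 2->3, 3->2), giving [16, 3, 2].

[16, 3, 2]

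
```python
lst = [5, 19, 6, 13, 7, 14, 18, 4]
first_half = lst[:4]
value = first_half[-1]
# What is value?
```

lst has length 8. The slice lst[:4] selects indices [0, 1, 2, 3] (0->5, 1->19, 2->6, 3->13), giving [5, 19, 6, 13]. So first_half = [5, 19, 6, 13]. Then first_half[-1] = 13.

13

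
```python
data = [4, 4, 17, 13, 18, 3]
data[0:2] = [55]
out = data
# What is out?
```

data starts as [4, 4, 17, 13, 18, 3] (length 6). The slice data[0:2] covers indices [0, 1] with values [4, 4]. Replacing that slice with [55] (different length) produces [55, 17, 13, 18, 3].

[55, 17, 13, 18, 3]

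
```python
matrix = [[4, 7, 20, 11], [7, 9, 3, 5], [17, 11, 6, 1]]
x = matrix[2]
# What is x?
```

matrix has 3 rows. Row 2 is [17, 11, 6, 1].

[17, 11, 6, 1]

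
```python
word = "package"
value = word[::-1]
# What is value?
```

word has length 7. The slice word[::-1] selects indices [6, 5, 4, 3, 2, 1, 0] (6->'e', 5->'g', 4->'a', 3->'k', 2->'c', 1->'a', 0->'p'), giving 'egakcap'.

'egakcap'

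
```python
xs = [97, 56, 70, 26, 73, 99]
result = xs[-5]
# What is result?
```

xs has length 6. Negative index -5 maps to positive index 6 + (-5) = 1. xs[1] = 56.

56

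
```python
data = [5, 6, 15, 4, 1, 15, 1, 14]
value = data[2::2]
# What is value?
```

data has length 8. The slice data[2::2] selects indices [2, 4, 6] (2->15, 4->1, 6->1), giving [15, 1, 1].

[15, 1, 1]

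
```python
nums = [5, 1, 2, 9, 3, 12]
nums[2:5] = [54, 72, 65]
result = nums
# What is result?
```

nums starts as [5, 1, 2, 9, 3, 12] (length 6). The slice nums[2:5] covers indices [2, 3, 4] with values [2, 9, 3]. Replacing that slice with [54, 72, 65] (same length) produces [5, 1, 54, 72, 65, 12].

[5, 1, 54, 72, 65, 12]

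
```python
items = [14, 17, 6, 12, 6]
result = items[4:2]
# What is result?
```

items has length 5. The slice items[4:2] resolves to an empty index range, so the result is [].

[]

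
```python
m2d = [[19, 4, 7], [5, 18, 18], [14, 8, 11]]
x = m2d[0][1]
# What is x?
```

m2d[0] = [19, 4, 7]. Taking column 1 of that row yields 4.

4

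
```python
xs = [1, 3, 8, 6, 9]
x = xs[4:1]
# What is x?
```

xs has length 5. The slice xs[4:1] resolves to an empty index range, so the result is [].

[]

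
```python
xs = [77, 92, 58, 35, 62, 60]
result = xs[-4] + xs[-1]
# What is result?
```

xs has length 6. Negative index -4 maps to positive index 6 + (-4) = 2. xs[2] = 58.
xs has length 6. Negative index -1 maps to positive index 6 + (-1) = 5. xs[5] = 60.
Sum: 58 + 60 = 118.

118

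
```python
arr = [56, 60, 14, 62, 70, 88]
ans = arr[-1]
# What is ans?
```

arr has length 6. Negative index -1 maps to positive index 6 + (-1) = 5. arr[5] = 88.

88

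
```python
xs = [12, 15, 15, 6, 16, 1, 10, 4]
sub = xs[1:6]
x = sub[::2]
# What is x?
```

xs has length 8. The slice xs[1:6] selects indices [1, 2, 3, 4, 5] (1->15, 2->15, 3->6, 4->16, 5->1), giving [15, 15, 6, 16, 1]. So sub = [15, 15, 6, 16, 1]. sub has length 5. The slice sub[::2] selects indices [0, 2, 4] (0->15, 2->6, 4->1), giving [15, 6, 1].

[15, 6, 1]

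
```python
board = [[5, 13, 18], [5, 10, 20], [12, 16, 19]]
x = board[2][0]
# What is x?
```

board[2] = [12, 16, 19]. Taking column 0 of that row yields 12.

12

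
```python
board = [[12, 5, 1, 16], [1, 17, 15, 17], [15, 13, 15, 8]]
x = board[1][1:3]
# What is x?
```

board[1] = [1, 17, 15, 17]. board[1] has length 4. The slice board[1][1:3] selects indices [1, 2] (1->17, 2->15), giving [17, 15].

[17, 15]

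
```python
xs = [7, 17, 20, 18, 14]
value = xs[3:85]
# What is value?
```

xs has length 5. The slice xs[3:85] selects indices [3, 4] (3->18, 4->14), giving [18, 14].

[18, 14]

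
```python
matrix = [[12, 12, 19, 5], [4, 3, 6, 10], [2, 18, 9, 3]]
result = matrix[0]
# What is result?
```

matrix has 3 rows. Row 0 is [12, 12, 19, 5].

[12, 12, 19, 5]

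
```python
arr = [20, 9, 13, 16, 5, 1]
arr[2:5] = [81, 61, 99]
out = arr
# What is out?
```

arr starts as [20, 9, 13, 16, 5, 1] (length 6). The slice arr[2:5] covers indices [2, 3, 4] with values [13, 16, 5]. Replacing that slice with [81, 61, 99] (same length) produces [20, 9, 81, 61, 99, 1].

[20, 9, 81, 61, 99, 1]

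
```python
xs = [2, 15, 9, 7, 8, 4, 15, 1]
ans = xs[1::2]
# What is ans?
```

xs has length 8. The slice xs[1::2] selects indices [1, 3, 5, 7] (1->15, 3->7, 5->4, 7->1), giving [15, 7, 4, 1].

[15, 7, 4, 1]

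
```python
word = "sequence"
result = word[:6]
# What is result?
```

word has length 8. The slice word[:6] selects indices [0, 1, 2, 3, 4, 5] (0->'s', 1->'e', 2->'q', 3->'u', 4->'e', 5->'n'), giving 'sequen'.

'sequen'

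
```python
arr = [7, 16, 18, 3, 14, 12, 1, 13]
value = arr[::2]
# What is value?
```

arr has length 8. The slice arr[::2] selects indices [0, 2, 4, 6] (0->7, 2->18, 4->14, 6->1), giving [7, 18, 14, 1].

[7, 18, 14, 1]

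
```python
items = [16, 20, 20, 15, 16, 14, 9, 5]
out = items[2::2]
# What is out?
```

items has length 8. The slice items[2::2] selects indices [2, 4, 6] (2->20, 4->16, 6->9), giving [20, 16, 9].

[20, 16, 9]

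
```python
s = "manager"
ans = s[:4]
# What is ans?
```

s has length 7. The slice s[:4] selects indices [0, 1, 2, 3] (0->'m', 1->'a', 2->'n', 3->'a'), giving 'mana'.

'mana'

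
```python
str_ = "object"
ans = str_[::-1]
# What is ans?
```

str_ has length 6. The slice str_[::-1] selects indices [5, 4, 3, 2, 1, 0] (5->'t', 4->'c', 3->'e', 2->'j', 1->'b', 0->'o'), giving 'tcejbo'.

'tcejbo'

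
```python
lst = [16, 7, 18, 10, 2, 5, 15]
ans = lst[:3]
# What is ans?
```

lst has length 7. The slice lst[:3] selects indices [0, 1, 2] (0->16, 1->7, 2->18), giving [16, 7, 18].

[16, 7, 18]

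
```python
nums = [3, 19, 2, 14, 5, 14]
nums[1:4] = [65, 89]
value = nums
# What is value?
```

nums starts as [3, 19, 2, 14, 5, 14] (length 6). The slice nums[1:4] covers indices [1, 2, 3] with values [19, 2, 14]. Replacing that slice with [65, 89] (different length) produces [3, 65, 89, 5, 14].

[3, 65, 89, 5, 14]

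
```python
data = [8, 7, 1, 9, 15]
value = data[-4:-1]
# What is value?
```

data has length 5. The slice data[-4:-1] selects indices [1, 2, 3] (1->7, 2->1, 3->9), giving [7, 1, 9].

[7, 1, 9]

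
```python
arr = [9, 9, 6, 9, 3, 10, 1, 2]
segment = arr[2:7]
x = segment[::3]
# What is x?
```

arr has length 8. The slice arr[2:7] selects indices [2, 3, 4, 5, 6] (2->6, 3->9, 4->3, 5->10, 6->1), giving [6, 9, 3, 10, 1]. So segment = [6, 9, 3, 10, 1]. segment has length 5. The slice segment[::3] selects indices [0, 3] (0->6, 3->10), giving [6, 10].

[6, 10]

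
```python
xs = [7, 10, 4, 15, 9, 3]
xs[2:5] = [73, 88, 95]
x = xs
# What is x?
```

xs starts as [7, 10, 4, 15, 9, 3] (length 6). The slice xs[2:5] covers indices [2, 3, 4] with values [4, 15, 9]. Replacing that slice with [73, 88, 95] (same length) produces [7, 10, 73, 88, 95, 3].

[7, 10, 73, 88, 95, 3]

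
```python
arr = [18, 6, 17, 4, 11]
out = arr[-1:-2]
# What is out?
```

arr has length 5. The slice arr[-1:-2] resolves to an empty index range, so the result is [].

[]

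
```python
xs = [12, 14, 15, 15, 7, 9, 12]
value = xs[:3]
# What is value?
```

xs has length 7. The slice xs[:3] selects indices [0, 1, 2] (0->12, 1->14, 2->15), giving [12, 14, 15].

[12, 14, 15]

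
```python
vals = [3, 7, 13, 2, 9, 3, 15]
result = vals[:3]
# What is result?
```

vals has length 7. The slice vals[:3] selects indices [0, 1, 2] (0->3, 1->7, 2->13), giving [3, 7, 13].

[3, 7, 13]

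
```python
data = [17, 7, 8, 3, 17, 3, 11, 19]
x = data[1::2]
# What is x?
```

data has length 8. The slice data[1::2] selects indices [1, 3, 5, 7] (1->7, 3->3, 5->3, 7->19), giving [7, 3, 3, 19].

[7, 3, 3, 19]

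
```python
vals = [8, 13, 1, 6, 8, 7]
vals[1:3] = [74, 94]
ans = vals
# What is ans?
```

vals starts as [8, 13, 1, 6, 8, 7] (length 6). The slice vals[1:3] covers indices [1, 2] with values [13, 1]. Replacing that slice with [74, 94] (same length) produces [8, 74, 94, 6, 8, 7].

[8, 74, 94, 6, 8, 7]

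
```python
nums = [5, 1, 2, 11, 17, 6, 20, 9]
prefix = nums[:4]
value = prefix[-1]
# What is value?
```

nums has length 8. The slice nums[:4] selects indices [0, 1, 2, 3] (0->5, 1->1, 2->2, 3->11), giving [5, 1, 2, 11]. So prefix = [5, 1, 2, 11]. Then prefix[-1] = 11.

11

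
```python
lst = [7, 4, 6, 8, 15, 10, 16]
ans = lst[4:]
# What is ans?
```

lst has length 7. The slice lst[4:] selects indices [4, 5, 6] (4->15, 5->10, 6->16), giving [15, 10, 16].

[15, 10, 16]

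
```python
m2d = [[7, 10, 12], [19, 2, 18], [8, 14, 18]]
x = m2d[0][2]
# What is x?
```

m2d[0] = [7, 10, 12]. Taking column 2 of that row yields 12.

12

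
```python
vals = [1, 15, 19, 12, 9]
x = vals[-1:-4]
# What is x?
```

vals has length 5. The slice vals[-1:-4] resolves to an empty index range, so the result is [].

[]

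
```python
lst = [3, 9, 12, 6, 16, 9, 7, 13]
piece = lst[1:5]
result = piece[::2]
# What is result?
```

lst has length 8. The slice lst[1:5] selects indices [1, 2, 3, 4] (1->9, 2->12, 3->6, 4->16), giving [9, 12, 6, 16]. So piece = [9, 12, 6, 16]. piece has length 4. The slice piece[::2] selects indices [0, 2] (0->9, 2->6), giving [9, 6].

[9, 6]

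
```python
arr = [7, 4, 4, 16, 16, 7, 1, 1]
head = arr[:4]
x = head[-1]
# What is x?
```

arr has length 8. The slice arr[:4] selects indices [0, 1, 2, 3] (0->7, 1->4, 2->4, 3->16), giving [7, 4, 4, 16]. So head = [7, 4, 4, 16]. Then head[-1] = 16.

16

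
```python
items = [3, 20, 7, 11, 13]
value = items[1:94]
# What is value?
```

items has length 5. The slice items[1:94] selects indices [1, 2, 3, 4] (1->20, 2->7, 3->11, 4->13), giving [20, 7, 11, 13].

[20, 7, 11, 13]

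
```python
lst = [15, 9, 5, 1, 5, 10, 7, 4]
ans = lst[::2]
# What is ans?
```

lst has length 8. The slice lst[::2] selects indices [0, 2, 4, 6] (0->15, 2->5, 4->5, 6->7), giving [15, 5, 5, 7].

[15, 5, 5, 7]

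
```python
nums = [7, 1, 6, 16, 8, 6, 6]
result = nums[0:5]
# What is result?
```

nums has length 7. The slice nums[0:5] selects indices [0, 1, 2, 3, 4] (0->7, 1->1, 2->6, 3->16, 4->8), giving [7, 1, 6, 16, 8].

[7, 1, 6, 16, 8]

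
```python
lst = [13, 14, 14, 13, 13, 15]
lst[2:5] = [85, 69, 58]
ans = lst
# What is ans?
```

lst starts as [13, 14, 14, 13, 13, 15] (length 6). The slice lst[2:5] covers indices [2, 3, 4] with values [14, 13, 13]. Replacing that slice with [85, 69, 58] (same length) produces [13, 14, 85, 69, 58, 15].

[13, 14, 85, 69, 58, 15]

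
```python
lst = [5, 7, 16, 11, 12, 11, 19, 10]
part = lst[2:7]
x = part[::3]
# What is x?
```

lst has length 8. The slice lst[2:7] selects indices [2, 3, 4, 5, 6] (2->16, 3->11, 4->12, 5->11, 6->19), giving [16, 11, 12, 11, 19]. So part = [16, 11, 12, 11, 19]. part has length 5. The slice part[::3] selects indices [0, 3] (0->16, 3->11), giving [16, 11].

[16, 11]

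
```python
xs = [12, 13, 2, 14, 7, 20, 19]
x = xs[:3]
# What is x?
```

xs has length 7. The slice xs[:3] selects indices [0, 1, 2] (0->12, 1->13, 2->2), giving [12, 13, 2].

[12, 13, 2]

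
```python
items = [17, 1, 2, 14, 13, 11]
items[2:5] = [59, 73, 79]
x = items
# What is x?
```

items starts as [17, 1, 2, 14, 13, 11] (length 6). The slice items[2:5] covers indices [2, 3, 4] with values [2, 14, 13]. Replacing that slice with [59, 73, 79] (same length) produces [17, 1, 59, 73, 79, 11].

[17, 1, 59, 73, 79, 11]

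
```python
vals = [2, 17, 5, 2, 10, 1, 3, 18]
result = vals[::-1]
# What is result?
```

vals has length 8. The slice vals[::-1] selects indices [7, 6, 5, 4, 3, 2, 1, 0] (7->18, 6->3, 5->1, 4->10, 3->2, 2->5, 1->17, 0->2), giving [18, 3, 1, 10, 2, 5, 17, 2].

[18, 3, 1, 10, 2, 5, 17, 2]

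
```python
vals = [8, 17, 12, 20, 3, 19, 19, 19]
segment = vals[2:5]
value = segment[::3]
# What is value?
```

vals has length 8. The slice vals[2:5] selects indices [2, 3, 4] (2->12, 3->20, 4->3), giving [12, 20, 3]. So segment = [12, 20, 3]. segment has length 3. The slice segment[::3] selects indices [0] (0->12), giving [12].

[12]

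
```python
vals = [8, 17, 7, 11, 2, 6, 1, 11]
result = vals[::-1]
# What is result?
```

vals has length 8. The slice vals[::-1] selects indices [7, 6, 5, 4, 3, 2, 1, 0] (7->11, 6->1, 5->6, 4->2, 3->11, 2->7, 1->17, 0->8), giving [11, 1, 6, 2, 11, 7, 17, 8].

[11, 1, 6, 2, 11, 7, 17, 8]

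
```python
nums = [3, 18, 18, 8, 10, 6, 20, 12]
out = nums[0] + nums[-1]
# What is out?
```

nums has length 8. nums[0] = 3.
nums has length 8. Negative index -1 maps to positive index 8 + (-1) = 7. nums[7] = 12.
Sum: 3 + 12 = 15.

15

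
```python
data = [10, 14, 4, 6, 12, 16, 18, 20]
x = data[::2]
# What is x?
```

data has length 8. The slice data[::2] selects indices [0, 2, 4, 6] (0->10, 2->4, 4->12, 6->18), giving [10, 4, 12, 18].

[10, 4, 12, 18]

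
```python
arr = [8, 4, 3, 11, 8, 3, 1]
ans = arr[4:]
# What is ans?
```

arr has length 7. The slice arr[4:] selects indices [4, 5, 6] (4->8, 5->3, 6->1), giving [8, 3, 1].

[8, 3, 1]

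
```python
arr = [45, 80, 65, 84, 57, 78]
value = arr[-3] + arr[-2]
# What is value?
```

arr has length 6. Negative index -3 maps to positive index 6 + (-3) = 3. arr[3] = 84.
arr has length 6. Negative index -2 maps to positive index 6 + (-2) = 4. arr[4] = 57.
Sum: 84 + 57 = 141.

141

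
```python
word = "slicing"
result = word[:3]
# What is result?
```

word has length 7. The slice word[:3] selects indices [0, 1, 2] (0->'s', 1->'l', 2->'i'), giving 'sli'.

'sli'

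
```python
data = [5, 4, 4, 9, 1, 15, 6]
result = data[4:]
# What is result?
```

data has length 7. The slice data[4:] selects indices [4, 5, 6] (4->1, 5->15, 6->6), giving [1, 15, 6].

[1, 15, 6]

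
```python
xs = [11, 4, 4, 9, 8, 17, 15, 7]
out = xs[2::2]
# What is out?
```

xs has length 8. The slice xs[2::2] selects indices [2, 4, 6] (2->4, 4->8, 6->15), giving [4, 8, 15].

[4, 8, 15]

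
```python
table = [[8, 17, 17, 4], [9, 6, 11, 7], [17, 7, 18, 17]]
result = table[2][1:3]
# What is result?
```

table[2] = [17, 7, 18, 17]. table[2] has length 4. The slice table[2][1:3] selects indices [1, 2] (1->7, 2->18), giving [7, 18].

[7, 18]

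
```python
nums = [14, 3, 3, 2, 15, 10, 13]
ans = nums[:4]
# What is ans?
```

nums has length 7. The slice nums[:4] selects indices [0, 1, 2, 3] (0->14, 1->3, 2->3, 3->2), giving [14, 3, 3, 2].

[14, 3, 3, 2]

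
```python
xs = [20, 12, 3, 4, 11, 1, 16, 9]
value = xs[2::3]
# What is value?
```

xs has length 8. The slice xs[2::3] selects indices [2, 5] (2->3, 5->1), giving [3, 1].

[3, 1]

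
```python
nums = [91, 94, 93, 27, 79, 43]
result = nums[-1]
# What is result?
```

nums has length 6. Negative index -1 maps to positive index 6 + (-1) = 5. nums[5] = 43.

43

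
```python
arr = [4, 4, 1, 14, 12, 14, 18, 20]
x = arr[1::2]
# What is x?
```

arr has length 8. The slice arr[1::2] selects indices [1, 3, 5, 7] (1->4, 3->14, 5->14, 7->20), giving [4, 14, 14, 20].

[4, 14, 14, 20]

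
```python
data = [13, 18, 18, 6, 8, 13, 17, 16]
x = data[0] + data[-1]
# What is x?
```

data has length 8. data[0] = 13.
data has length 8. Negative index -1 maps to positive index 8 + (-1) = 7. data[7] = 16.
Sum: 13 + 16 = 29.

29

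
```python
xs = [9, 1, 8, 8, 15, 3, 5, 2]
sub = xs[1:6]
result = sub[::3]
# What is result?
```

xs has length 8. The slice xs[1:6] selects indices [1, 2, 3, 4, 5] (1->1, 2->8, 3->8, 4->15, 5->3), giving [1, 8, 8, 15, 3]. So sub = [1, 8, 8, 15, 3]. sub has length 5. The slice sub[::3] selects indices [0, 3] (0->1, 3->15), giving [1, 15].

[1, 15]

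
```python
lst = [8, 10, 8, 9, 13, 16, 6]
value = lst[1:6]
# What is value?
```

lst has length 7. The slice lst[1:6] selects indices [1, 2, 3, 4, 5] (1->10, 2->8, 3->9, 4->13, 5->16), giving [10, 8, 9, 13, 16].

[10, 8, 9, 13, 16]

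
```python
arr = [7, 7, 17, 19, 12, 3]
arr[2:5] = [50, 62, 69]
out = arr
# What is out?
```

arr starts as [7, 7, 17, 19, 12, 3] (length 6). The slice arr[2:5] covers indices [2, 3, 4] with values [17, 19, 12]. Replacing that slice with [50, 62, 69] (same length) produces [7, 7, 50, 62, 69, 3].

[7, 7, 50, 62, 69, 3]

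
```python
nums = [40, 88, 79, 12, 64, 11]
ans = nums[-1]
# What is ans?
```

nums has length 6. Negative index -1 maps to positive index 6 + (-1) = 5. nums[5] = 11.

11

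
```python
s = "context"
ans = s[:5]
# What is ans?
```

s has length 7. The slice s[:5] selects indices [0, 1, 2, 3, 4] (0->'c', 1->'o', 2->'n', 3->'t', 4->'e'), giving 'conte'.

'conte'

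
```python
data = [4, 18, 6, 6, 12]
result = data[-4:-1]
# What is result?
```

data has length 5. The slice data[-4:-1] selects indices [1, 2, 3] (1->18, 2->6, 3->6), giving [18, 6, 6].

[18, 6, 6]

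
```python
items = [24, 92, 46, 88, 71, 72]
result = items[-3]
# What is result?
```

items has length 6. Negative index -3 maps to positive index 6 + (-3) = 3. items[3] = 88.

88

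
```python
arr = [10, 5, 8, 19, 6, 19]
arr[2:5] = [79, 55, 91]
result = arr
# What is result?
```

arr starts as [10, 5, 8, 19, 6, 19] (length 6). The slice arr[2:5] covers indices [2, 3, 4] with values [8, 19, 6]. Replacing that slice with [79, 55, 91] (same length) produces [10, 5, 79, 55, 91, 19].

[10, 5, 79, 55, 91, 19]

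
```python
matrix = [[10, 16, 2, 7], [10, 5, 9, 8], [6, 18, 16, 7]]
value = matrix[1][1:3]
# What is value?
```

matrix[1] = [10, 5, 9, 8]. matrix[1] has length 4. The slice matrix[1][1:3] selects indices [1, 2] (1->5, 2->9), giving [5, 9].

[5, 9]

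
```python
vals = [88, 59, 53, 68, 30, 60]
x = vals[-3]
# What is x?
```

vals has length 6. Negative index -3 maps to positive index 6 + (-3) = 3. vals[3] = 68.

68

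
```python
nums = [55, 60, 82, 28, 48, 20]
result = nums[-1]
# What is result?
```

nums has length 6. Negative index -1 maps to positive index 6 + (-1) = 5. nums[5] = 20.

20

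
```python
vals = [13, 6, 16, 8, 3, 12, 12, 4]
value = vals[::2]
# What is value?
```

vals has length 8. The slice vals[::2] selects indices [0, 2, 4, 6] (0->13, 2->16, 4->3, 6->12), giving [13, 16, 3, 12].

[13, 16, 3, 12]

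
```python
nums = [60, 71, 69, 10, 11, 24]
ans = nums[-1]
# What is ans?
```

nums has length 6. Negative index -1 maps to positive index 6 + (-1) = 5. nums[5] = 24.

24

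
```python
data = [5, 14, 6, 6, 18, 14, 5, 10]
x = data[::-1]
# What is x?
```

data has length 8. The slice data[::-1] selects indices [7, 6, 5, 4, 3, 2, 1, 0] (7->10, 6->5, 5->14, 4->18, 3->6, 2->6, 1->14, 0->5), giving [10, 5, 14, 18, 6, 6, 14, 5].

[10, 5, 14, 18, 6, 6, 14, 5]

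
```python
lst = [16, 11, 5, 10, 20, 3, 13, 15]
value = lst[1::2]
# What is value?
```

lst has length 8. The slice lst[1::2] selects indices [1, 3, 5, 7] (1->11, 3->10, 5->3, 7->15), giving [11, 10, 3, 15].

[11, 10, 3, 15]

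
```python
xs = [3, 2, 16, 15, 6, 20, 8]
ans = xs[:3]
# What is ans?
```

xs has length 7. The slice xs[:3] selects indices [0, 1, 2] (0->3, 1->2, 2->16), giving [3, 2, 16].

[3, 2, 16]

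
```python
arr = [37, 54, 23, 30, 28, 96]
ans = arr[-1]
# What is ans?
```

arr has length 6. Negative index -1 maps to positive index 6 + (-1) = 5. arr[5] = 96.

96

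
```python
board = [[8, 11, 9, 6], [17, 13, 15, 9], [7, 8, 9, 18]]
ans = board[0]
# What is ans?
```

board has 3 rows. Row 0 is [8, 11, 9, 6].

[8, 11, 9, 6]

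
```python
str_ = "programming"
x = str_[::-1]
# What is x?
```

str_ has length 11. The slice str_[::-1] selects indices [10, 9, 8, 7, 6, 5, 4, 3, 2, 1, 0] (10->'g', 9->'n', 8->'i', 7->'m', 6->'m', 5->'a', 4->'r', 3->'g', 2->'o', 1->'r', 0->'p'), giving 'gnimmargorp'.

'gnimmargorp'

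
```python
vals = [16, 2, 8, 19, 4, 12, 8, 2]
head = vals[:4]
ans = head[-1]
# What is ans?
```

vals has length 8. The slice vals[:4] selects indices [0, 1, 2, 3] (0->16, 1->2, 2->8, 3->19), giving [16, 2, 8, 19]. So head = [16, 2, 8, 19]. Then head[-1] = 19.

19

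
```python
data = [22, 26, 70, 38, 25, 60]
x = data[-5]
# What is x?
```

data has length 6. Negative index -5 maps to positive index 6 + (-5) = 1. data[1] = 26.

26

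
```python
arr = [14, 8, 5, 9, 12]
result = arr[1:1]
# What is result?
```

arr has length 5. The slice arr[1:1] resolves to an empty index range, so the result is [].

[]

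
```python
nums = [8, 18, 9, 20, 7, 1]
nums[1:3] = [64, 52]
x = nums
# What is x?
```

nums starts as [8, 18, 9, 20, 7, 1] (length 6). The slice nums[1:3] covers indices [1, 2] with values [18, 9]. Replacing that slice with [64, 52] (same length) produces [8, 64, 52, 20, 7, 1].

[8, 64, 52, 20, 7, 1]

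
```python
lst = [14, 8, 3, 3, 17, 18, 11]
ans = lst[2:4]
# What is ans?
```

lst has length 7. The slice lst[2:4] selects indices [2, 3] (2->3, 3->3), giving [3, 3].

[3, 3]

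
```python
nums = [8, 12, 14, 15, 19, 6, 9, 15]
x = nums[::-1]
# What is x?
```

nums has length 8. The slice nums[::-1] selects indices [7, 6, 5, 4, 3, 2, 1, 0] (7->15, 6->9, 5->6, 4->19, 3->15, 2->14, 1->12, 0->8), giving [15, 9, 6, 19, 15, 14, 12, 8].

[15, 9, 6, 19, 15, 14, 12, 8]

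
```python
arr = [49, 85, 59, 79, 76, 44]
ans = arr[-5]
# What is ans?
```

arr has length 6. Negative index -5 maps to positive index 6 + (-5) = 1. arr[1] = 85.

85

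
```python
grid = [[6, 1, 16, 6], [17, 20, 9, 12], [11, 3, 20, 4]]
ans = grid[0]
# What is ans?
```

grid has 3 rows. Row 0 is [6, 1, 16, 6].

[6, 1, 16, 6]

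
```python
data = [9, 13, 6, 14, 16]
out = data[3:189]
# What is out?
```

data has length 5. The slice data[3:189] selects indices [3, 4] (3->14, 4->16), giving [14, 16].

[14, 16]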